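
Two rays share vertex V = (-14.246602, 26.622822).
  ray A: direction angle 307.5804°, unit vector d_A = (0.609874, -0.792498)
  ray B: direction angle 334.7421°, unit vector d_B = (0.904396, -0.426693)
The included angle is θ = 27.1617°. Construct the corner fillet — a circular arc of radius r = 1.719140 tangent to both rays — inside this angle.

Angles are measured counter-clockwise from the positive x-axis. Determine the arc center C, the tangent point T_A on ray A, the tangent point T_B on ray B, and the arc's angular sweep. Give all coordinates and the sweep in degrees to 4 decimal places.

bisector direction at 321.1613° = (0.778914,-0.627131)
center distance |VC| = r/sin(θ/2) = 1.719140/sin(13.5808°) = 7.321183
C = V + |VC|·bis = (-8.5440,22.0315)
T_A = V + ((C−V)·d_A)·d_A = V + 7.1165·d_A = (-9.9064,20.9830)
T_B = V + ((C−V)·d_B)·d_B = V + 7.1165·d_B = (-7.8105,23.5863)
sweep = 180° − θ = 152.8383°

center=(-8.5440,22.0315) T_A=(-9.9064,20.9830) T_B=(-7.8105,23.5863) sweep=152.8383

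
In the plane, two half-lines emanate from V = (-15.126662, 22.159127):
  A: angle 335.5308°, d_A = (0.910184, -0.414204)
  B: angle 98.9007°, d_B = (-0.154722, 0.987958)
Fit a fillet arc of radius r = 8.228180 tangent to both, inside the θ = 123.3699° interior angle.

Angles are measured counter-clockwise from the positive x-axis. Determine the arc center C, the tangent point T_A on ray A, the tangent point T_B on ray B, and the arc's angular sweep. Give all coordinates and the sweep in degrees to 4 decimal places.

bisector direction at 37.2158° = (0.796364,0.604818)
center distance |VC| = r/sin(θ/2) = 8.228180/sin(61.6850°) = 9.346458
C = V + |VC|·bis = (-7.6835,27.8120)
T_A = V + ((C−V)·d_A)·d_A = V + 4.4332·d_A = (-11.0916,20.3229)
T_B = V + ((C−V)·d_B)·d_B = V + 4.4332·d_B = (-15.8126,26.5389)
sweep = 180° − θ = 56.6301°

center=(-7.6835,27.8120) T_A=(-11.0916,20.3229) T_B=(-15.8126,26.5389) sweep=56.6301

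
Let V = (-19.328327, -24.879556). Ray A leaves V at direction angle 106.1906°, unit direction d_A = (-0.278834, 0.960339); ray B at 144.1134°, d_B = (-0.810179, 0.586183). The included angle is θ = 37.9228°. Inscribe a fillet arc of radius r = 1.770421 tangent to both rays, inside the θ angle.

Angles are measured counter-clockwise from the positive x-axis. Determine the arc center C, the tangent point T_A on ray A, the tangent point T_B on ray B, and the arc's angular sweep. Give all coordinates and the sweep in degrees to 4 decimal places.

bisector direction at 125.1520° = (-0.575748,0.817628)
center distance |VC| = r/sin(θ/2) = 1.770421/sin(18.9614°) = 5.448605
C = V + |VC|·bis = (-22.4653,-20.4246)
T_A = V + ((C−V)·d_A)·d_A = V + 5.1530·d_A = (-20.7651,-19.9310)
T_B = V + ((C−V)·d_B)·d_B = V + 5.1530·d_B = (-23.5031,-21.8590)
sweep = 180° − θ = 142.0772°

center=(-22.4653,-20.4246) T_A=(-20.7651,-19.9310) T_B=(-23.5031,-21.8590) sweep=142.0772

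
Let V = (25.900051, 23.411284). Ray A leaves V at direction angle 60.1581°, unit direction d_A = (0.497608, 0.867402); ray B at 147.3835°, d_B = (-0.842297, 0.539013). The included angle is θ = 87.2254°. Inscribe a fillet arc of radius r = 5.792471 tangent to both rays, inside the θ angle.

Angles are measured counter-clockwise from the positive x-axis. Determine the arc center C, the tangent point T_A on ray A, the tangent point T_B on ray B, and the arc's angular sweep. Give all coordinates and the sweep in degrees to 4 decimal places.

bisector direction at 103.7708° = (-0.238039,0.971256)
center distance |VC| = r/sin(θ/2) = 5.792471/sin(43.6127°) = 8.397562
C = V + |VC|·bis = (23.9011,31.5675)
T_A = V + ((C−V)·d_A)·d_A = V + 6.0800·d_A = (28.9255,28.6851)
T_B = V + ((C−V)·d_B)·d_B = V + 6.0800·d_B = (20.7789,26.6885)
sweep = 180° − θ = 92.7746°

center=(23.9011,31.5675) T_A=(28.9255,28.6851) T_B=(20.7789,26.6885) sweep=92.7746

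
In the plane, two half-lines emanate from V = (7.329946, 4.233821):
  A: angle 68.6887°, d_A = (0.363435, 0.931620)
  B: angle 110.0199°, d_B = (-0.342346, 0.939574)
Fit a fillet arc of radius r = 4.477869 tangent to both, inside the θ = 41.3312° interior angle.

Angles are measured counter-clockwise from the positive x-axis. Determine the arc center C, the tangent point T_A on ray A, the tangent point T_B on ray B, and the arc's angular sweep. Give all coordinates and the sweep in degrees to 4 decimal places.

center=(7.4729,16.9213) T_A=(11.6446,15.2939) T_B=(3.2656,15.3883) sweep=138.6688

bisector direction at 89.3543° = (0.011269,0.999936)
center distance |VC| = r/sin(θ/2) = 4.477869/sin(20.6656°) = 12.688303
C = V + |VC|·bis = (7.4729,16.9213)
T_A = V + ((C−V)·d_A)·d_A = V + 11.8719·d_A = (11.6446,15.2939)
T_B = V + ((C−V)·d_B)·d_B = V + 11.8719·d_B = (3.2656,15.3883)
sweep = 180° − θ = 138.6688°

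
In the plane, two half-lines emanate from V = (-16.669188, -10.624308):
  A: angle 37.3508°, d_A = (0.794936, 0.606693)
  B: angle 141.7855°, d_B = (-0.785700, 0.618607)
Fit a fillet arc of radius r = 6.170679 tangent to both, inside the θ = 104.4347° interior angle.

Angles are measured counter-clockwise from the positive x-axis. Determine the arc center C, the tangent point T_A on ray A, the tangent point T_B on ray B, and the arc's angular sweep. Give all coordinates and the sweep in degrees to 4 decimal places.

center=(-16.6103,-2.8169) T_A=(-12.8666,-7.7222) T_B=(-20.4276,-7.6652) sweep=75.5653

bisector direction at 89.5682° = (0.007537,0.999972)
center distance |VC| = r/sin(θ/2) = 6.170679/sin(52.2174°) = 7.807620
C = V + |VC|·bis = (-16.6103,-2.8169)
T_A = V + ((C−V)·d_A)·d_A = V + 4.7835·d_A = (-12.8666,-7.7222)
T_B = V + ((C−V)·d_B)·d_B = V + 4.7835·d_B = (-20.4276,-7.6652)
sweep = 180° − θ = 75.5653°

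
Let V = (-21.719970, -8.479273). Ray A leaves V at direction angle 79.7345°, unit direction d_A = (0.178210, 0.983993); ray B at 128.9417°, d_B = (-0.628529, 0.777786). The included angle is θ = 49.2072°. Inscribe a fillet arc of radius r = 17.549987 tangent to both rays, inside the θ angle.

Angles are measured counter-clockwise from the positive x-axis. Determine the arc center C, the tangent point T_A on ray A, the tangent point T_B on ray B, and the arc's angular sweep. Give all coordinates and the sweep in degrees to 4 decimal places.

bisector direction at 104.3381° = (-0.247643,0.968851)
center distance |VC| = r/sin(θ/2) = 17.549987/sin(24.6036°) = 42.153227
C = V + |VC|·bis = (-32.1589,32.3609)
T_A = V + ((C−V)·d_A)·d_A = V + 38.3261·d_A = (-14.8899,29.2334)
T_B = V + ((C−V)·d_B)·d_B = V + 38.3261·d_B = (-45.8091,21.3303)
sweep = 180° − θ = 130.7928°

center=(-32.1589,32.3609) T_A=(-14.8899,29.2334) T_B=(-45.8091,21.3303) sweep=130.7928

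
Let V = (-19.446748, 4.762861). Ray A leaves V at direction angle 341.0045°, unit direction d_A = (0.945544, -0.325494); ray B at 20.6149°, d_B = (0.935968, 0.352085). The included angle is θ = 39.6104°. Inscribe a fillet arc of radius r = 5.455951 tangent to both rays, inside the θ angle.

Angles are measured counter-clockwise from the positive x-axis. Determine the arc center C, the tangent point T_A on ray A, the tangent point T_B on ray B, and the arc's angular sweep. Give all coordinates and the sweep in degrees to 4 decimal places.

center=(-3.3457,4.9904) T_A=(-5.1216,-0.1684) T_B=(-5.2667,10.0970) sweep=140.3896

bisector direction at 0.8097° = (0.999900,0.014131)
center distance |VC| = r/sin(θ/2) = 5.455951/sin(19.8052°) = 16.102644
C = V + |VC|·bis = (-3.3457,4.9904)
T_A = V + ((C−V)·d_A)·d_A = V + 15.1502·d_A = (-5.1216,-0.1684)
T_B = V + ((C−V)·d_B)·d_B = V + 15.1502·d_B = (-5.2667,10.0970)
sweep = 180° − θ = 140.3896°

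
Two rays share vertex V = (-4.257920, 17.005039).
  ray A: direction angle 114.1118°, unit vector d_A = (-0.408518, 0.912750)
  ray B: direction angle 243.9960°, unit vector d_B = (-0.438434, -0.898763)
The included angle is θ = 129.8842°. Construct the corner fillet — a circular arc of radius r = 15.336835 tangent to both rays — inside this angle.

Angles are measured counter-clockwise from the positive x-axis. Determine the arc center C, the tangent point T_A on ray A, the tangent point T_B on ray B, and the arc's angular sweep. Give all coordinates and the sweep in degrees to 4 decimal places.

bisector direction at 179.0539° = (-0.999864,0.016512)
center distance |VC| = r/sin(θ/2) = 15.336835/sin(64.9421°) = 16.930312
C = V + |VC|·bis = (-21.1859,17.2846)
T_A = V + ((C−V)·d_A)·d_A = V + 7.1706·d_A = (-7.1872,23.5500)
T_B = V + ((C−V)·d_B)·d_B = V + 7.1706·d_B = (-7.4017,10.5604)
sweep = 180° − θ = 50.1158°

center=(-21.1859,17.2846) T_A=(-7.1872,23.5500) T_B=(-7.4017,10.5604) sweep=50.1158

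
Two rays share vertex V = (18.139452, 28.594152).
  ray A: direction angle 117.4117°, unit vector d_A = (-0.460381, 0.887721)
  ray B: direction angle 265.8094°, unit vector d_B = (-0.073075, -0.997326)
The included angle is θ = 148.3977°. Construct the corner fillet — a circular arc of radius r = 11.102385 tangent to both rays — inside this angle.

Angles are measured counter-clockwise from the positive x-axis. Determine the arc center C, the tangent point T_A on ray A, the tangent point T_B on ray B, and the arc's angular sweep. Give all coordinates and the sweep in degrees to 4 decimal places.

center=(6.8372,26.2720) T_A=(16.6930,31.3833) T_B=(17.9099,25.4607) sweep=31.6023

bisector direction at 191.6105° = (-0.979538,-0.201258)
center distance |VC| = r/sin(θ/2) = 11.102385/sin(74.1988°) = 11.538392
C = V + |VC|·bis = (6.8372,26.2720)
T_A = V + ((C−V)·d_A)·d_A = V + 3.1419·d_A = (16.6930,31.3833)
T_B = V + ((C−V)·d_B)·d_B = V + 3.1419·d_B = (17.9099,25.4607)
sweep = 180° − θ = 31.6023°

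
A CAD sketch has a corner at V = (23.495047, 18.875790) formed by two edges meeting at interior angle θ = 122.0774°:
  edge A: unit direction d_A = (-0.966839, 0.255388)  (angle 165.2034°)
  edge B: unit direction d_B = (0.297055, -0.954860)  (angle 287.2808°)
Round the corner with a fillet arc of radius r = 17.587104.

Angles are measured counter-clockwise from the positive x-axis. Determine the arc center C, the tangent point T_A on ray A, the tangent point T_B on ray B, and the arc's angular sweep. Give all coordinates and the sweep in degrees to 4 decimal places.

center=(9.5931,4.3576) T_A=(14.0846,21.3615) T_B=(26.3863,9.5820) sweep=57.9226

bisector direction at 226.2421° = (-0.691613,-0.722269)
center distance |VC| = r/sin(θ/2) = 17.587104/sin(61.0387°) = 20.100766
C = V + |VC|·bis = (9.5931,4.3576)
T_A = V + ((C−V)·d_A)·d_A = V + 9.7332·d_A = (14.0846,21.3615)
T_B = V + ((C−V)·d_B)·d_B = V + 9.7332·d_B = (26.3863,9.5820)
sweep = 180° − θ = 57.9226°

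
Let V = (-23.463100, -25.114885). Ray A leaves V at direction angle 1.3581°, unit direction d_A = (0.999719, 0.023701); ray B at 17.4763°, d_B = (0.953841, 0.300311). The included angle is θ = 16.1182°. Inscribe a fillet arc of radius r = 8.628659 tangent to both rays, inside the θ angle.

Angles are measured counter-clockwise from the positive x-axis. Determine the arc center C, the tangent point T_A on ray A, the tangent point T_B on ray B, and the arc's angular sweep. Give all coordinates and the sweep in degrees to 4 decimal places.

bisector direction at 9.4172° = (0.986523,0.163622)
center distance |VC| = r/sin(θ/2) = 8.628659/sin(8.0591°) = 61.547781
C = V + |VC|·bis = (37.2552,-15.0443)
T_A = V + ((C−V)·d_A)·d_A = V + 60.9399·d_A = (37.4597,-23.6705)
T_B = V + ((C−V)·d_B)·d_B = V + 60.9399·d_B = (34.6639,-6.8139)
sweep = 180° − θ = 163.8818°

center=(37.2552,-15.0443) T_A=(37.4597,-23.6705) T_B=(34.6639,-6.8139) sweep=163.8818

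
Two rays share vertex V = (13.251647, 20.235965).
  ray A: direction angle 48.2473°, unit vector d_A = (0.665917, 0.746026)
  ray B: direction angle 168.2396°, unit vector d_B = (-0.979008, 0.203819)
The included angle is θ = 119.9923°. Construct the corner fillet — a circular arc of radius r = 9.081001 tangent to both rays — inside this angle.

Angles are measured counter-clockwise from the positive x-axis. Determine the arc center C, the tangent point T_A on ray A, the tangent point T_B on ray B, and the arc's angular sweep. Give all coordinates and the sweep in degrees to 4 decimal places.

center=(9.9689,30.1951) T_A=(16.7435,24.1479) T_B=(8.1180,21.3047) sweep=60.0077

bisector direction at 108.2435° = (-0.313055,0.949735)
center distance |VC| = r/sin(θ/2) = 9.081001/sin(59.9962°) = 10.486244
C = V + |VC|·bis = (9.9689,30.1951)
T_A = V + ((C−V)·d_A)·d_A = V + 5.2437·d_A = (16.7435,24.1479)
T_B = V + ((C−V)·d_B)·d_B = V + 5.2437·d_B = (8.1180,21.3047)
sweep = 180° − θ = 60.0077°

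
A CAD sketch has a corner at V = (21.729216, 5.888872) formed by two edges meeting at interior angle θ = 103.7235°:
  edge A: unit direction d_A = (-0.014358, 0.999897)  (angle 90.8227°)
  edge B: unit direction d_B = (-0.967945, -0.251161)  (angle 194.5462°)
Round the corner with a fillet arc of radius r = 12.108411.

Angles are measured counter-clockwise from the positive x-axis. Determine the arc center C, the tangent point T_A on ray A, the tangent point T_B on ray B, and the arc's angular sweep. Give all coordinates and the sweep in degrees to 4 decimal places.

bisector direction at 142.6845° = (-0.795309,0.606204)
center distance |VC| = r/sin(θ/2) = 12.108411/sin(51.8618°) = 15.394861
C = V + |VC|·bis = (9.4855,15.2213)
T_A = V + ((C−V)·d_A)·d_A = V + 9.5073·d_A = (21.5927,15.3952)
T_B = V + ((C−V)·d_B)·d_B = V + 9.5073·d_B = (12.5267,3.5010)
sweep = 180° − θ = 76.2765°

center=(9.4855,15.2213) T_A=(21.5927,15.3952) T_B=(12.5267,3.5010) sweep=76.2765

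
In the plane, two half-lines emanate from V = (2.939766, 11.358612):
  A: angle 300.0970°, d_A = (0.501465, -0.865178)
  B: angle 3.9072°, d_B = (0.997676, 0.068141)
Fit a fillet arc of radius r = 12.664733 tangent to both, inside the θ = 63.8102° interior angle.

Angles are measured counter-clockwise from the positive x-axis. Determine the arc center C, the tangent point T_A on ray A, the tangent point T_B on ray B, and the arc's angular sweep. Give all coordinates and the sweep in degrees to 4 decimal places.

bisector direction at 332.0021° = (0.882965,-0.469439)
center distance |VC| = r/sin(θ/2) = 12.664733/sin(31.9051°) = 23.962914
C = V + |VC|·bis = (24.0982,0.1095)
T_A = V + ((C−V)·d_A)·d_A = V + 20.3427·d_A = (13.1409,-6.2414)
T_B = V + ((C−V)·d_B)·d_B = V + 20.3427·d_B = (23.2352,12.7448)
sweep = 180° − θ = 116.1898°

center=(24.0982,0.1095) T_A=(13.1409,-6.2414) T_B=(23.2352,12.7448) sweep=116.1898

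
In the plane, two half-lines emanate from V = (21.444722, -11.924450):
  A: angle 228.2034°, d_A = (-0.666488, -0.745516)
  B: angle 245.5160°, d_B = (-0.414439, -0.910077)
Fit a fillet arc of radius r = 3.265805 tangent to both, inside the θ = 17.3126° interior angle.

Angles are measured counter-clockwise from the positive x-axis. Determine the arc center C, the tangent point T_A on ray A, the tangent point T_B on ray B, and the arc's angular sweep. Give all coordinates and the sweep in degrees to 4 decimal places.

bisector direction at 236.8597° = (-0.546691,-0.837334)
center distance |VC| = r/sin(θ/2) = 3.265805/sin(8.6563°) = 21.698714
C = V + |VC|·bis = (9.5822,-30.0935)
T_A = V + ((C−V)·d_A)·d_A = V + 21.4515·d_A = (7.1475,-27.9169)
T_B = V + ((C−V)·d_B)·d_B = V + 21.4515·d_B = (12.5544,-31.4470)
sweep = 180° − θ = 162.6874°

center=(9.5822,-30.0935) T_A=(7.1475,-27.9169) T_B=(12.5544,-31.4470) sweep=162.6874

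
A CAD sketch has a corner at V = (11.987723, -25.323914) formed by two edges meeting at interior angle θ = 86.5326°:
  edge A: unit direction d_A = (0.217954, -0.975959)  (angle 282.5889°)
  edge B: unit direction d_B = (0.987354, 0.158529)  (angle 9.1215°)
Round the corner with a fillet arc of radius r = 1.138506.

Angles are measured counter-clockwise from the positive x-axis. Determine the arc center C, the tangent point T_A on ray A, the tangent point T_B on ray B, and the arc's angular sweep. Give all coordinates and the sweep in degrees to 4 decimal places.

center=(13.3625,-26.2563) T_A=(12.2514,-26.5044) T_B=(13.1820,-25.1322) sweep=93.4674

bisector direction at 325.8552° = (0.827622,-0.561286)
center distance |VC| = r/sin(θ/2) = 1.138506/sin(43.2663°) = 1.661106
C = V + |VC|·bis = (13.3625,-26.2563)
T_A = V + ((C−V)·d_A)·d_A = V + 1.2096·d_A = (12.2514,-26.5044)
T_B = V + ((C−V)·d_B)·d_B = V + 1.2096·d_B = (13.1820,-25.1322)
sweep = 180° − θ = 93.4674°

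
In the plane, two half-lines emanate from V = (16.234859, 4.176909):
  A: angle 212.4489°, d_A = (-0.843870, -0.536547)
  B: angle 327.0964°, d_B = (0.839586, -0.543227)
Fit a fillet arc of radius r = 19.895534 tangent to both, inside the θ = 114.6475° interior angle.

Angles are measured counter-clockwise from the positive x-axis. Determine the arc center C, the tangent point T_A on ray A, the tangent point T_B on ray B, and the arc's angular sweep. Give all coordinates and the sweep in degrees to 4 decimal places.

bisector direction at 269.7726° = (-0.003968,-0.999992)
center distance |VC| = r/sin(θ/2) = 19.895534/sin(57.3237°) = 23.636349
C = V + |VC|·bis = (16.1411,-19.4593)
T_A = V + ((C−V)·d_A)·d_A = V + 12.7611·d_A = (5.4662,-2.6700)
T_B = V + ((C−V)·d_B)·d_B = V + 12.7611·d_B = (26.9489,-2.7552)
sweep = 180° − θ = 65.3525°

center=(16.1411,-19.4593) T_A=(5.4662,-2.6700) T_B=(26.9489,-2.7552) sweep=65.3525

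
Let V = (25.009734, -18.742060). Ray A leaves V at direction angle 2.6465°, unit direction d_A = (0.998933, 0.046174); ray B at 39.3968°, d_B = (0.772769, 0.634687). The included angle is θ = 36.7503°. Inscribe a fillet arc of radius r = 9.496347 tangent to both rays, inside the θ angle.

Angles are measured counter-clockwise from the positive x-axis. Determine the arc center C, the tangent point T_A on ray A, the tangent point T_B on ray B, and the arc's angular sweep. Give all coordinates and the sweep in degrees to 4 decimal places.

center=(53.1292,-7.9358) T_A=(53.5677,-17.4220) T_B=(47.1020,-0.5973) sweep=143.2497

bisector direction at 21.0217° = (0.933445,0.358721)
center distance |VC| = r/sin(θ/2) = 9.496347/sin(18.3752°) = 30.124424
C = V + |VC|·bis = (53.1292,-7.9358)
T_A = V + ((C−V)·d_A)·d_A = V + 28.5885·d_A = (53.5677,-17.4220)
T_B = V + ((C−V)·d_B)·d_B = V + 28.5885·d_B = (47.1020,-0.5973)
sweep = 180° − θ = 143.2497°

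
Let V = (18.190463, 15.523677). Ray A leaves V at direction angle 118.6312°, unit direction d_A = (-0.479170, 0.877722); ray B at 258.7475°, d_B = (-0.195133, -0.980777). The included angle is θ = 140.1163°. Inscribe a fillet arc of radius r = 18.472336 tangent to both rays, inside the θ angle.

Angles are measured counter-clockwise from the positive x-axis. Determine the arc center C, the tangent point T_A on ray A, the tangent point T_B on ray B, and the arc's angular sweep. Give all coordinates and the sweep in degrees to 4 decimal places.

center=(-1.2346,12.5549) T_A=(14.9790,21.4063) T_B=(16.8827,8.9504) sweep=39.8837

bisector direction at 188.6893° = (-0.988522,-0.151077)
center distance |VC| = r/sin(θ/2) = 18.472336/sin(70.0581°) = 19.650601
C = V + |VC|·bis = (-1.2346,12.5549)
T_A = V + ((C−V)·d_A)·d_A = V + 6.7022·d_A = (14.9790,21.4063)
T_B = V + ((C−V)·d_B)·d_B = V + 6.7022·d_B = (16.8827,8.9504)
sweep = 180° − θ = 39.8837°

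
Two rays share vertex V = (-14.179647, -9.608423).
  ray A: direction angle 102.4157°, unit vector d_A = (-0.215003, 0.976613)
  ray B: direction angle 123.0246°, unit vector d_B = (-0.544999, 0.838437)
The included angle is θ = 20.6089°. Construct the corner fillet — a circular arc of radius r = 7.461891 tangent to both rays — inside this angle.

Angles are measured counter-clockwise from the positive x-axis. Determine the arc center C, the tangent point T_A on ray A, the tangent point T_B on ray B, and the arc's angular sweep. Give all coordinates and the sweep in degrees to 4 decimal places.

bisector direction at 112.7201° = (-0.386230,0.922402)
center distance |VC| = r/sin(θ/2) = 7.461891/sin(10.3044°) = 41.714826
C = V + |VC|·bis = (-30.2912,28.8694)
T_A = V + ((C−V)·d_A)·d_A = V + 41.0420·d_A = (-23.0038,30.4738)
T_B = V + ((C−V)·d_B)·d_B = V + 41.0420·d_B = (-36.5475,24.8027)
sweep = 180° − θ = 159.3911°

center=(-30.2912,28.8694) T_A=(-23.0038,30.4738) T_B=(-36.5475,24.8027) sweep=159.3911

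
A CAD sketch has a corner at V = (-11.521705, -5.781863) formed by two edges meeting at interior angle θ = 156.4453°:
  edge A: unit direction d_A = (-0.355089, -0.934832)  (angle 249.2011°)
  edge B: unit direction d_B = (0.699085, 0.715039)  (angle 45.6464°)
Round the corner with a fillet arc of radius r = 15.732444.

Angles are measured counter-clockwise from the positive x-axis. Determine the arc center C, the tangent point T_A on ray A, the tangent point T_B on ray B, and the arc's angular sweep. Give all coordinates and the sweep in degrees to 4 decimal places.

center=(2.0207,-14.4347) T_A=(-12.6865,-8.8483) T_B=(-9.2286,-3.4364) sweep=23.5547

bisector direction at 327.4237° = (0.842676,-0.538422)
center distance |VC| = r/sin(θ/2) = 15.732444/sin(78.2227°) = 16.070763
C = V + |VC|·bis = (2.0207,-14.4347)
T_A = V + ((C−V)·d_A)·d_A = V + 3.2802·d_A = (-12.6865,-8.8483)
T_B = V + ((C−V)·d_B)·d_B = V + 3.2802·d_B = (-9.2286,-3.4364)
sweep = 180° − θ = 23.5547°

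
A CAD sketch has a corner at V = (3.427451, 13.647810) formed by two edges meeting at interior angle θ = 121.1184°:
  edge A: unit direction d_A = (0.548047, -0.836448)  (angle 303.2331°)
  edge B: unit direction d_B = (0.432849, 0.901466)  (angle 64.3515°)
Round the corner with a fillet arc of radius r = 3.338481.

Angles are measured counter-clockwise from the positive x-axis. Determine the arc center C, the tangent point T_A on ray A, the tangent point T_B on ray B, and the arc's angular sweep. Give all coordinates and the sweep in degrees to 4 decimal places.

center=(7.2526,13.9014) T_A=(4.4601,12.0717) T_B=(4.2431,15.3464) sweep=58.8816

bisector direction at 3.7923° = (0.997810,0.066140)
center distance |VC| = r/sin(θ/2) = 3.338481/sin(60.5592°) = 3.833527
C = V + |VC|·bis = (7.2526,13.9014)
T_A = V + ((C−V)·d_A)·d_A = V + 1.8843·d_A = (4.4601,12.0717)
T_B = V + ((C−V)·d_B)·d_B = V + 1.8843·d_B = (4.2431,15.3464)
sweep = 180° − θ = 58.8816°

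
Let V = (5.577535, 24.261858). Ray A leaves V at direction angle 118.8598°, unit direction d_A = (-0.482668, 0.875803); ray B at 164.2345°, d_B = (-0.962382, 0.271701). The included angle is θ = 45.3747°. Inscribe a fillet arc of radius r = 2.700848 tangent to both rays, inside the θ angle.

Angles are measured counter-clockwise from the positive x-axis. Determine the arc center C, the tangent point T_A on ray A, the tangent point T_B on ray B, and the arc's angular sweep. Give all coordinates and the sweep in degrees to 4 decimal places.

center=(0.0938,28.6165) T_A=(2.4592,29.9201) T_B=(-0.6400,26.0172) sweep=134.6253

bisector direction at 141.5472° = (-0.783120,0.621870)
center distance |VC| = r/sin(θ/2) = 2.700848/sin(22.6873°) = 7.002415
C = V + |VC|·bis = (0.0938,28.6165)
T_A = V + ((C−V)·d_A)·d_A = V + 6.4606·d_A = (2.4592,29.9201)
T_B = V + ((C−V)·d_B)·d_B = V + 6.4606·d_B = (-0.6400,26.0172)
sweep = 180° − θ = 134.6253°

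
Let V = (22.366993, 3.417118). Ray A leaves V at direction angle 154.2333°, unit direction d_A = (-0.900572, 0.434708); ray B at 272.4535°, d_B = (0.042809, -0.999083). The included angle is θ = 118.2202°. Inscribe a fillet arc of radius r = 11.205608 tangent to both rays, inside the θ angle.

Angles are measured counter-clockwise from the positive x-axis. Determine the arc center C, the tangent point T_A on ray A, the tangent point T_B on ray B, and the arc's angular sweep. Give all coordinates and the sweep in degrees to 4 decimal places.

center=(11.4586,-3.7602) T_A=(16.3298,6.3313) T_B=(22.6540,-3.2805) sweep=61.7798

bisector direction at 213.3434° = (-0.835391,-0.549656)
center distance |VC| = r/sin(θ/2) = 11.205608/sin(59.1101°) = 13.057784
C = V + |VC|·bis = (11.4586,-3.7602)
T_A = V + ((C−V)·d_A)·d_A = V + 6.7037·d_A = (16.3298,6.3313)
T_B = V + ((C−V)·d_B)·d_B = V + 6.7037·d_B = (22.6540,-3.2805)
sweep = 180° − θ = 61.7798°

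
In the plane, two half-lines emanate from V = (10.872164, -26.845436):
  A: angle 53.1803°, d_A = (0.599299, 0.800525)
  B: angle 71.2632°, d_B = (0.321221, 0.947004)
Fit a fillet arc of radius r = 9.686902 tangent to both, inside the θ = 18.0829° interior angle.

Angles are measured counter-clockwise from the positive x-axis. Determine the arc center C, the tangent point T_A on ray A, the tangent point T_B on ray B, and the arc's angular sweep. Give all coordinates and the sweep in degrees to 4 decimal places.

center=(39.6002,27.6924) T_A=(47.3549,21.8870) T_B=(30.4267,30.8040) sweep=161.9171

bisector direction at 62.2217° = (0.466051,0.884758)
center distance |VC| = r/sin(θ/2) = 9.686902/sin(9.0414°) = 61.641529
C = V + |VC|·bis = (39.6002,27.6924)
T_A = V + ((C−V)·d_A)·d_A = V + 60.8756·d_A = (47.3549,21.8870)
T_B = V + ((C−V)·d_B)·d_B = V + 60.8756·d_B = (30.4267,30.8040)
sweep = 180° − θ = 161.9171°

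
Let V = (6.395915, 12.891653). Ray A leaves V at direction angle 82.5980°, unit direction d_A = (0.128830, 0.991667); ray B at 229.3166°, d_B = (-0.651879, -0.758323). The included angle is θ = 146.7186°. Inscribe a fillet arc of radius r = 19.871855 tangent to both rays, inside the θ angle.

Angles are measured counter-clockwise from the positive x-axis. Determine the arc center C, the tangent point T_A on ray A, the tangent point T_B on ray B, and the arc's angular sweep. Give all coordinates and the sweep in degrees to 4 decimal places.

center=(-12.5452,21.3417) T_A=(7.1611,18.7816) T_B=(2.5241,8.3876) sweep=33.2814

bisector direction at 155.9573° = (-0.913242,0.407417)
center distance |VC| = r/sin(θ/2) = 19.871855/sin(73.3593°) = 20.740479
C = V + |VC|·bis = (-12.5452,21.3417)
T_A = V + ((C−V)·d_A)·d_A = V + 5.9394·d_A = (7.1611,18.7816)
T_B = V + ((C−V)·d_B)·d_B = V + 5.9394·d_B = (2.5241,8.3876)
sweep = 180° − θ = 33.2814°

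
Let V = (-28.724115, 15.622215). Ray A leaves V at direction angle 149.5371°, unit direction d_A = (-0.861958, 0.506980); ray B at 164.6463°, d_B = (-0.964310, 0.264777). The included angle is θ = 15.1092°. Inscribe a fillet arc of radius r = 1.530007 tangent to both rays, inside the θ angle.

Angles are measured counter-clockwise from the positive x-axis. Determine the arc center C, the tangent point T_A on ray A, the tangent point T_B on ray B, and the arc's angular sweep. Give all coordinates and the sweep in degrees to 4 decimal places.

center=(-39.4439,20.1522) T_A=(-38.6682,21.4710) T_B=(-39.8490,18.6768) sweep=164.8908

bisector direction at 157.0917° = (-0.921129,0.389257)
center distance |VC| = r/sin(θ/2) = 1.530007/sin(7.5546°) = 11.637607
C = V + |VC|·bis = (-39.4439,20.1522)
T_A = V + ((C−V)·d_A)·d_A = V + 11.5366·d_A = (-38.6682,21.4710)
T_B = V + ((C−V)·d_B)·d_B = V + 11.5366·d_B = (-39.8490,18.6768)
sweep = 180° − θ = 164.8908°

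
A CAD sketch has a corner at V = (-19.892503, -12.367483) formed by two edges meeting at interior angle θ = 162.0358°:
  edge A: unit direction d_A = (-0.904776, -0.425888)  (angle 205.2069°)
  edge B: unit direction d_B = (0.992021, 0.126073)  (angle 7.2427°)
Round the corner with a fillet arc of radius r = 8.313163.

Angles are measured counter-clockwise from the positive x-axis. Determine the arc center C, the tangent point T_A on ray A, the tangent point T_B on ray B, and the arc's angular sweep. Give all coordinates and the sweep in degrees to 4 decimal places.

bisector direction at 286.2248° = (0.279407,-0.960173)
center distance |VC| = r/sin(θ/2) = 8.313163/sin(81.0179°) = 8.416372
C = V + |VC|·bis = (-17.5409,-20.4487)
T_A = V + ((C−V)·d_A)·d_A = V + 1.3140·d_A = (-21.0814,-12.9271)
T_B = V + ((C−V)·d_B)·d_B = V + 1.3140·d_B = (-18.5890,-12.2018)
sweep = 180° − θ = 17.9642°

center=(-17.5409,-20.4487) T_A=(-21.0814,-12.9271) T_B=(-18.5890,-12.2018) sweep=17.9642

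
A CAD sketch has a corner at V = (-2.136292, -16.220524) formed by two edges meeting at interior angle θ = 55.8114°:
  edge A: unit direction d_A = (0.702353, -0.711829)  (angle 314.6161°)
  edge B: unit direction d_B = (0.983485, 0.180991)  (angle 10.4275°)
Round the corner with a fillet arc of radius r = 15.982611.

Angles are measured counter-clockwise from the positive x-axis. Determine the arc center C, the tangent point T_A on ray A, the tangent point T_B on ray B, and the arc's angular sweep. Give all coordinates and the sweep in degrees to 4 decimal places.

bisector direction at 342.5218° = (0.953831,-0.300343)
center distance |VC| = r/sin(θ/2) = 15.982611/sin(27.9057°) = 34.149584
C = V + |VC|·bis = (30.4367,-26.4771)
T_A = V + ((C−V)·d_A)·d_A = V + 30.1786·d_A = (19.0598,-37.7025)
T_B = V + ((C−V)·d_B)·d_B = V + 30.1786·d_B = (27.5439,-10.7585)
sweep = 180° − θ = 124.1886°

center=(30.4367,-26.4771) T_A=(19.0598,-37.7025) T_B=(27.5439,-10.7585) sweep=124.1886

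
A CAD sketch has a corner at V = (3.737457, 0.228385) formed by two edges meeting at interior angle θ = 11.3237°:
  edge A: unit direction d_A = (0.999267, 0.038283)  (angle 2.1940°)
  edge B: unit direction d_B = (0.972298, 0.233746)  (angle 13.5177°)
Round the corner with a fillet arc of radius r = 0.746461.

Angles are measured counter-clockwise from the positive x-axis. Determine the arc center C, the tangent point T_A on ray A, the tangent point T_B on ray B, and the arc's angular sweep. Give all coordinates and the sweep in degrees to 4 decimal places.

bisector direction at 7.8559° = (0.990615,0.136681)
center distance |VC| = r/sin(θ/2) = 0.746461/sin(5.6619°) = 7.566211
C = V + |VC|·bis = (11.2327,1.2625)
T_A = V + ((C−V)·d_A)·d_A = V + 7.5293·d_A = (11.2612,0.5166)
T_B = V + ((C−V)·d_B)·d_B = V + 7.5293·d_B = (11.0582,1.9883)
sweep = 180° − θ = 168.6763°

center=(11.2327,1.2625) T_A=(11.2612,0.5166) T_B=(11.0582,1.9883) sweep=168.6763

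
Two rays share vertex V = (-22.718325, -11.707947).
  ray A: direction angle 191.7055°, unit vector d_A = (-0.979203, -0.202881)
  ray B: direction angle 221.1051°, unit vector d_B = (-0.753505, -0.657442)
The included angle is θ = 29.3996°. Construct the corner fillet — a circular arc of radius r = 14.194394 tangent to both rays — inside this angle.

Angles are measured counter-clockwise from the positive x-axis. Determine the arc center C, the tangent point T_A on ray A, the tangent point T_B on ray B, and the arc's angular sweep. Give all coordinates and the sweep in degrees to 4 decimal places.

center=(-72.8199,-36.5844) T_A=(-75.6997,-22.6852) T_B=(-63.4879,-47.2799) sweep=150.6004

bisector direction at 206.4053° = (-0.895671,-0.444718)
center distance |VC| = r/sin(θ/2) = 14.194394/sin(14.6998°) = 55.937491
C = V + |VC|·bis = (-72.8199,-36.5844)
T_A = V + ((C−V)·d_A)·d_A = V + 54.1066·d_A = (-75.6997,-22.6852)
T_B = V + ((C−V)·d_B)·d_B = V + 54.1066·d_B = (-63.4879,-47.2799)
sweep = 180° − θ = 150.6004°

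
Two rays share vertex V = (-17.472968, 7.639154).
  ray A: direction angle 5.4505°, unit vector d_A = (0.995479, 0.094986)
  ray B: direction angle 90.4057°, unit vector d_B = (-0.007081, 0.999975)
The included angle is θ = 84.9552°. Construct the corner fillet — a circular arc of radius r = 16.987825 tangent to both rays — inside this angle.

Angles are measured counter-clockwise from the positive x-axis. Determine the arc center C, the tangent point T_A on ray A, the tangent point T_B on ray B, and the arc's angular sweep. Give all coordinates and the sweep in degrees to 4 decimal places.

center=(-0.6169,26.3125) T_A=(0.9967,9.4015) T_B=(-17.6043,26.1922) sweep=95.0448

bisector direction at 47.9281° = (0.670063,0.742305)
center distance |VC| = r/sin(θ/2) = 16.987825/sin(42.4776°) = 25.155896
C = V + |VC|·bis = (-0.6169,26.3125)
T_A = V + ((C−V)·d_A)·d_A = V + 18.5535·d_A = (0.9967,9.4015)
T_B = V + ((C−V)·d_B)·d_B = V + 18.5535·d_B = (-17.6043,26.1922)
sweep = 180° − θ = 95.0448°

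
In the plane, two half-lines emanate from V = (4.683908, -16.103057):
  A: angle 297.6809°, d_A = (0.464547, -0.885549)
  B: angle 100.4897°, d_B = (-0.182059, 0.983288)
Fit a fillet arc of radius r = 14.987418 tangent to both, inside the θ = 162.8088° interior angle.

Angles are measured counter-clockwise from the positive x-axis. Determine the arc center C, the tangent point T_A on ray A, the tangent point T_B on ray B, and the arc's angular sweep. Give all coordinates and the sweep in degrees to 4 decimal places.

center=(19.0084,-11.1469) T_A=(5.7363,-18.1092) T_B=(4.2715,-13.8755) sweep=17.1912

bisector direction at 19.0853° = (0.945033,0.326975)
center distance |VC| = r/sin(θ/2) = 14.987418/sin(81.4044°) = 15.157671
C = V + |VC|·bis = (19.0084,-11.1469)
T_A = V + ((C−V)·d_A)·d_A = V + 2.2655·d_A = (5.7363,-18.1092)
T_B = V + ((C−V)·d_B)·d_B = V + 2.2655·d_B = (4.2715,-13.8755)
sweep = 180° − θ = 17.1912°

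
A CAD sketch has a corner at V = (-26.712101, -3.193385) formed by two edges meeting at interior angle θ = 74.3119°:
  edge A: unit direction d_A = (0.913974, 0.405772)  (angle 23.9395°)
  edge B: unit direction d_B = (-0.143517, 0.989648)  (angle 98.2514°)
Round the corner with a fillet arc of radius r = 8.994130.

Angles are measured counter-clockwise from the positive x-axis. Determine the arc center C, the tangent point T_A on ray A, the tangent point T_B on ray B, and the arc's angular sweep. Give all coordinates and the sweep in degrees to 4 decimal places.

bisector direction at 61.0954° = (0.483352,0.875426)
center distance |VC| = r/sin(θ/2) = 8.994130/sin(37.1559°) = 14.891275
C = V + |VC|·bis = (-19.5144,9.8428)
T_A = V + ((C−V)·d_A)·d_A = V + 11.8683·d_A = (-15.8648,1.6224)
T_B = V + ((C−V)·d_B)·d_B = V + 11.8683·d_B = (-28.4154,8.5520)
sweep = 180° − θ = 105.6881°

center=(-19.5144,9.8428) T_A=(-15.8648,1.6224) T_B=(-28.4154,8.5520) sweep=105.6881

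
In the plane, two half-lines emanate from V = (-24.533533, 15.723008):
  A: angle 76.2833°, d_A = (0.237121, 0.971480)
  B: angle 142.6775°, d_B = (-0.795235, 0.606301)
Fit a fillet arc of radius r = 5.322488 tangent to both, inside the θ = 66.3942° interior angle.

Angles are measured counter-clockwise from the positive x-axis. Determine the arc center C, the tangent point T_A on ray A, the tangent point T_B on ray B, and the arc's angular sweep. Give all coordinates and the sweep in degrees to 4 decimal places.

center=(-27.7754,24.8876) T_A=(-22.6047,23.6255) T_B=(-31.0024,20.6550) sweep=113.6058

bisector direction at 109.4804° = (-0.333484,0.942756)
center distance |VC| = r/sin(θ/2) = 5.322488/sin(33.1971°) = 9.721069
C = V + |VC|·bis = (-27.7754,24.8876)
T_A = V + ((C−V)·d_A)·d_A = V + 8.1345·d_A = (-22.6047,23.6255)
T_B = V + ((C−V)·d_B)·d_B = V + 8.1345·d_B = (-31.0024,20.6550)
sweep = 180° − θ = 113.6058°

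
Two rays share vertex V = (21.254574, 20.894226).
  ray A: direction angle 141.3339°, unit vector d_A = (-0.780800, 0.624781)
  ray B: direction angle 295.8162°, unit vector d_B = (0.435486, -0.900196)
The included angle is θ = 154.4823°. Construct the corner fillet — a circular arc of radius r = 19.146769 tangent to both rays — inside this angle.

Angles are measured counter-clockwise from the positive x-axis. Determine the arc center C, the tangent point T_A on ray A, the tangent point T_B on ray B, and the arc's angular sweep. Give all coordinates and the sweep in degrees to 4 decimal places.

bisector direction at 218.5751° = (-0.781792,-0.623539)
center distance |VC| = r/sin(θ/2) = 19.146769/sin(77.2412°) = 19.631506
C = V + |VC|·bis = (5.9068,8.6532)
T_A = V + ((C−V)·d_A)·d_A = V + 4.3356·d_A = (17.8694,23.6030)
T_B = V + ((C−V)·d_B)·d_B = V + 4.3356·d_B = (23.1427,16.9914)
sweep = 180° − θ = 25.5177°

center=(5.9068,8.6532) T_A=(17.8694,23.6030) T_B=(23.1427,16.9914) sweep=25.5177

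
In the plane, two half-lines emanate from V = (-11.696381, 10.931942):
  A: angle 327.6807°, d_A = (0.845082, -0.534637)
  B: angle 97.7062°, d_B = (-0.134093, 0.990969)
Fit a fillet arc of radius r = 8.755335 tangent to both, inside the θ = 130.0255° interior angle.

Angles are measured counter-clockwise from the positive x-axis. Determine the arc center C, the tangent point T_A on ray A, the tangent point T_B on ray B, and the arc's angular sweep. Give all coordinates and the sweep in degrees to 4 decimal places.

center=(-3.5673,16.1494) T_A=(-8.2482,8.7505) T_B=(-12.2435,14.9754) sweep=49.9745

bisector direction at 32.6934° = (0.841573,0.540144)
center distance |VC| = r/sin(θ/2) = 8.755335/sin(65.0127°) = 9.659441
C = V + |VC|·bis = (-3.5673,16.1494)
T_A = V + ((C−V)·d_A)·d_A = V + 4.0803·d_A = (-8.2482,8.7505)
T_B = V + ((C−V)·d_B)·d_B = V + 4.0803·d_B = (-12.2435,14.9754)
sweep = 180° − θ = 49.9745°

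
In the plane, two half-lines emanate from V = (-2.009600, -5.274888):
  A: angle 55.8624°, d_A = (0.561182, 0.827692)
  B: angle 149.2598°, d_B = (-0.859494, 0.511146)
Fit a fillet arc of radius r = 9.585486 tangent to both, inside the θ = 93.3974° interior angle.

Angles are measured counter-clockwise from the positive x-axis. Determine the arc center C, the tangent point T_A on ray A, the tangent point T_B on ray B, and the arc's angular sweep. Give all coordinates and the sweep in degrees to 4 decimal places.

bisector direction at 102.5611° = (-0.217481,0.976065)
center distance |VC| = r/sin(θ/2) = 9.585486/sin(46.6987°) = 13.171269
C = V + |VC|·bis = (-4.8741,7.5811)
T_A = V + ((C−V)·d_A)·d_A = V + 9.0333·d_A = (3.0597,2.2019)
T_B = V + ((C−V)·d_B)·d_B = V + 9.0333·d_B = (-9.7737,-0.6575)
sweep = 180° − θ = 86.6026°

center=(-4.8741,7.5811) T_A=(3.0597,2.2019) T_B=(-9.7737,-0.6575) sweep=86.6026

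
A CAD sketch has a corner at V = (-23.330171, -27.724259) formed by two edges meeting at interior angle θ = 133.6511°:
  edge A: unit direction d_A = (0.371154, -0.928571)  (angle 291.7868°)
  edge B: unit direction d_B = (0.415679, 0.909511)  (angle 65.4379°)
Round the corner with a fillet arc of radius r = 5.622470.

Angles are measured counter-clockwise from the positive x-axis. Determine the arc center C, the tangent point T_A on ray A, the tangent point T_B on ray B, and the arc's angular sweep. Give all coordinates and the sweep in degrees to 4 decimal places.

bisector direction at 358.6123° = (0.999707,-0.024217)
center distance |VC| = r/sin(θ/2) = 5.622470/sin(66.8256°) = 6.115961
C = V + |VC|·bis = (-17.2160,-27.8724)
T_A = V + ((C−V)·d_A)·d_A = V + 2.4068·d_A = (-22.4369,-29.9592)
T_B = V + ((C−V)·d_B)·d_B = V + 2.4068·d_B = (-22.3297,-25.5352)
sweep = 180° − θ = 46.3489°

center=(-17.2160,-27.8724) T_A=(-22.4369,-29.9592) T_B=(-22.3297,-25.5352) sweep=46.3489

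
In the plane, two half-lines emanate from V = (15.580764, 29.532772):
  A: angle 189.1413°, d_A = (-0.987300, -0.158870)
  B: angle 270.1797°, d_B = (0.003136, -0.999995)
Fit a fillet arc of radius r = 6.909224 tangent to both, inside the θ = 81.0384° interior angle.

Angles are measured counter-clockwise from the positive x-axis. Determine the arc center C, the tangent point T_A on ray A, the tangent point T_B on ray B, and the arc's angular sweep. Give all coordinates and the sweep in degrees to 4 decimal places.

center=(8.6969,21.4270) T_A=(7.5993,28.2484) T_B=(15.6061,21.4486) sweep=98.9616

bisector direction at 229.6605° = (-0.647315,-0.762222)
center distance |VC| = r/sin(θ/2) = 6.909224/sin(40.5192°) = 10.634437
C = V + |VC|·bis = (8.6969,21.4270)
T_A = V + ((C−V)·d_A)·d_A = V + 8.0842·d_A = (7.5993,28.2484)
T_B = V + ((C−V)·d_B)·d_B = V + 8.0842·d_B = (15.6061,21.4486)
sweep = 180° − θ = 98.9616°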